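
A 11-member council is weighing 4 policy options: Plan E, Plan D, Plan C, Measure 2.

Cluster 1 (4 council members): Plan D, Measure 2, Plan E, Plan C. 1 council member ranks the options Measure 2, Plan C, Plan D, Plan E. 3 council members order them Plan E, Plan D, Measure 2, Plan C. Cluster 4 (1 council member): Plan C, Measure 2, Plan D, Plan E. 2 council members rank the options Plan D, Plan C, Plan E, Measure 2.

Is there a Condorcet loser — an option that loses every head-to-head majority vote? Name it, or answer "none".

Pairwise majorities:
Plan E vs Plan D: Plan D wins 8–3.
Plan E vs Plan C: Plan E is ranked higher on 4+3 = 7 ballots, Plan C on 4. Plan E wins 7–4.
Plan E vs Measure 2: 3+2 = 5 for Plan E, 6 for Measure 2 — Measure 2 by 6–5.
Plan D–Plan C: Plan D 9–2.
Plan D vs Measure 2: Plan D wins 9–2.
Plan C vs Measure 2: Measure 2, 8–3.
Only Plan C has no wins; Plan C is the Condorcet loser.

Plan C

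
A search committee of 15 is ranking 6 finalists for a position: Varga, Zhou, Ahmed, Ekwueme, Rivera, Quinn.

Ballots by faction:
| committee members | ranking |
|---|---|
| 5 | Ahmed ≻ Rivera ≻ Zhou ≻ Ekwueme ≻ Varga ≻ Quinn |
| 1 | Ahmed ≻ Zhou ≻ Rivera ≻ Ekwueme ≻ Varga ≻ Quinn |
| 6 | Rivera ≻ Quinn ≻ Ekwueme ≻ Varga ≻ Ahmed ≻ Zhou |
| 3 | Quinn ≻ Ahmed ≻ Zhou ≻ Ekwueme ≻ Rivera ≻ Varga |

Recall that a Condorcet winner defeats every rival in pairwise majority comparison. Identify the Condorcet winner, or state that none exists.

Head-to-head results (15 committee members):
Varga vs Zhou: 6 for Varga, 9 for Zhou — Zhou by 9–6.
Varga vs Ahmed: 6 to 9, Ahmed.
Varga vs Ekwueme: 0 for Varga, 15 for Ekwueme — Ekwueme by 15–0.
Varga vs Rivera: 0 to 15, Rivera.
Varga vs Quinn: 5+1 = 6 for Varga, 9 for Quinn — Quinn by 9–6.
Zhou vs Ahmed: Zhou is ranked higher on 0 ballots, Ahmed on 15. Ahmed wins 15–0.
Zhou vs Ekwueme: 9 to 6, Zhou.
Zhou vs Rivera: 4 to 11, Rivera.
Zhou vs Quinn: Zhou preferred on 5+1 = 6 ballots; Quinn wins 9–6.
Ahmed vs Ekwueme: 9 to 6, Ahmed.
Ahmed vs Rivera: Ahmed preferred on 5+1+3 = 9 ballots; Ahmed wins 9–6.
Ahmed vs Quinn: Ahmed is ranked higher on 5+1 = 6 ballots, Quinn on 9. Quinn wins 9–6.
Ekwueme vs Rivera: Ekwueme is ranked higher on 3 ballots, Rivera on 12. Rivera wins 12–3.
Ekwueme vs Quinn: Ekwueme is ranked higher on 5+1 = 6 ballots, Quinn on 9. Quinn wins 9–6.
Rivera vs Quinn: Rivera preferred on 5+1+6 = 12 ballots; Rivera wins 12–3.
Every candidate loses at least once (Varga loses to Zhou; Zhou loses to Ahmed; Ahmed loses to Quinn; Ekwueme loses to Zhou; Rivera loses to Ahmed; Quinn loses to Rivera). The majority relation contains the cycle Ahmed > Rivera > Quinn > Ahmed, so there is no Condorcet winner.

none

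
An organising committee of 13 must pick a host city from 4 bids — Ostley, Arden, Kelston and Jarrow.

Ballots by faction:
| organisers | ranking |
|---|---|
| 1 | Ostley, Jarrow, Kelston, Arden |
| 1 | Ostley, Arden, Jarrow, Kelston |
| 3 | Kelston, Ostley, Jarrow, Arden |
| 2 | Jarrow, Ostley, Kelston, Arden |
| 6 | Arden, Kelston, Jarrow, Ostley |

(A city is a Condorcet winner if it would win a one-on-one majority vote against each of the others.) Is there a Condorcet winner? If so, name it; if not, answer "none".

Head-to-head results (13 organisers):
Ostley–Arden: Ostley 7–6.
Ostley vs Kelston: Kelston, 9–4.
Ostley vs Jarrow: Jarrow wins 8–5.
Arden vs Kelston: Arden wins 7–6.
Arden–Jarrow: Arden 7–6.
Kelston–Jarrow: Kelston 9–4.
Each city drops at least one matchup (Ostley loses to Kelston; Arden loses to Ostley; Kelston loses to Arden; Jarrow loses to Arden); the cycle Ostley → Arden → Kelston → Ostley rules out a Condorcet winner.

none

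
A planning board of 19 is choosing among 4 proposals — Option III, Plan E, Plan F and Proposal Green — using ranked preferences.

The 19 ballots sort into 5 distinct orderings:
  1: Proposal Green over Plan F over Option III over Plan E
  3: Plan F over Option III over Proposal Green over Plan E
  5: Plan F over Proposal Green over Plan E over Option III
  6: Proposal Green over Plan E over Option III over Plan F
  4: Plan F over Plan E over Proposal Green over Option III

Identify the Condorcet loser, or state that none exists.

Pairwise majorities:
Option III vs Plan E: 1+3 = 4 for Option III, 15 for Plan E — Plan E by 15–4.
Option III vs Plan F: 6 to 13, Plan F.
Option III vs Proposal Green: Proposal Green wins 16–3.
Plan E vs Plan F: 6 for Plan E, 13 for Plan F — Plan F by 13–6.
Plan E vs Proposal Green: Proposal Green, 15–4.
Plan F vs Proposal Green: Plan F preferred on 3+5+4 = 12 ballots; Plan F wins 12–7.
Option III loses to every other option — it is the Condorcet loser.

Option III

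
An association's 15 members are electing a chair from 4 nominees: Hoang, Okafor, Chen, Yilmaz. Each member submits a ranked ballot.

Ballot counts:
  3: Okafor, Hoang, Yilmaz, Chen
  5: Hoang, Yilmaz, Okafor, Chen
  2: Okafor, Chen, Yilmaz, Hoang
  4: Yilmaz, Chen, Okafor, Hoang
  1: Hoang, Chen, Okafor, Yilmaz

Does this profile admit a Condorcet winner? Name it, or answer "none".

Check each pair by majority over 15 ballots:
Hoang vs Okafor: Okafor wins 9–6.
Hoang vs Chen: Hoang, 9–6.
Hoang–Yilmaz: Hoang 9–6.
Okafor–Chen: Okafor 10–5.
Okafor vs Yilmaz: Yilmaz, 9–6.
Chen vs Yilmaz: Yilmaz wins 12–3.
Every candidate loses at least once (Hoang loses to Okafor; Okafor loses to Yilmaz; Chen loses to Hoang; Yilmaz loses to Hoang). The majority relation contains the cycle Hoang beats Yilmaz beats Okafor beats Hoang, so there is no Condorcet winner.

none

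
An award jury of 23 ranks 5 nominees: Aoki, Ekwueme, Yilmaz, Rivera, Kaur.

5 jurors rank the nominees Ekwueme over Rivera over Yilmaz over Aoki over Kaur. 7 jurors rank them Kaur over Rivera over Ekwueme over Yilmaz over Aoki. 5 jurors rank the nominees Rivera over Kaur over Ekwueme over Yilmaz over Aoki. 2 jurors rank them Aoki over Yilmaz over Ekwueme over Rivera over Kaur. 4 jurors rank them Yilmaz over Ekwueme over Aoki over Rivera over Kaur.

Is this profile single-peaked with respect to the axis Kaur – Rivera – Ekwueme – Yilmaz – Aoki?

yes

Axis positions: Kaur=1, Rivera=2, Ekwueme=3, Yilmaz=4, Aoki=5.
Type 1 (peak Ekwueme at position 3): ranking walks positions 3-2-4-5-1, expanding outward from the peak — single-peaked.
Type 2 (peak Kaur at position 1): ranking walks positions 1-2-3-4-5, expanding outward from the peak — single-peaked.
Type 3 (peak Rivera at position 2): ranking walks positions 2-1-3-4-5, expanding outward from the peak — single-peaked.
Type 4 (peak Aoki at position 5): ranking walks positions 5-4-3-2-1, expanding outward from the peak — single-peaked.
Type 5 (peak Yilmaz at position 4): ranking walks positions 4-3-5-2-1, expanding outward from the peak — single-peaked.
Every ranking is single-peaked on this axis.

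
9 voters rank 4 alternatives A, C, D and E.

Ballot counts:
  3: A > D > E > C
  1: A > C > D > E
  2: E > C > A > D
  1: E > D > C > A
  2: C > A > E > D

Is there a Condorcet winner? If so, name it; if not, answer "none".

none

Check each pair by majority over 9 ballots:
A vs C: C wins 5–4.
A vs D: A, 8–1.
A vs E: A, 6–3.
C vs D: C wins 5–4.
C–E: E 6–3.
D vs E: E wins 5–4.
Every alternative loses at least once (A loses to C; C loses to E; D loses to A; E loses to A). The majority relation contains the cycle A beats E beats C beats A, so there is no Condorcet winner.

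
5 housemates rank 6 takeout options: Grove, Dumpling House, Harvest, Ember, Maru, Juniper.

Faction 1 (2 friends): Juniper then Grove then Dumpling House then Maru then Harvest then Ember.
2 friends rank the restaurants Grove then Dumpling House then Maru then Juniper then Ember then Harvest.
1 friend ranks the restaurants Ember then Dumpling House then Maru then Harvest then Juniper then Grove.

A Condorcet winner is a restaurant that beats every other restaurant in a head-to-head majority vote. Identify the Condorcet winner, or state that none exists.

Pairwise majorities:
Grove–Dumpling House: Grove 4–1.
Grove–Harvest: Grove 4–1.
Grove vs Ember: Grove wins 4–1.
Grove–Maru: Grove 4–1.
Grove vs Juniper: Juniper wins 3–2.
Dumpling House–Harvest: Dumpling House 5–0.
Dumpling House–Ember: Dumpling House 4–1.
Dumpling House–Maru: Dumpling House 5–0.
Dumpling House vs Juniper: Dumpling House wins 3–2.
Harvest vs Ember: Ember, 3–2.
Harvest vs Maru: Maru, 5–0.
Harvest–Juniper: Juniper 4–1.
Ember vs Maru: Maru wins 4–1.
Ember vs Juniper: Juniper wins 4–1.
Maru vs Juniper: Maru wins 3–2.
Every restaurant loses at least once (Grove loses to Juniper; Dumpling House loses to Grove; Harvest loses to Grove; Ember loses to Grove; Maru loses to Grove; Juniper loses to Dumpling House). The majority relation contains the cycle Grove → Dumpling House → Juniper → Grove, so there is no Condorcet winner.

none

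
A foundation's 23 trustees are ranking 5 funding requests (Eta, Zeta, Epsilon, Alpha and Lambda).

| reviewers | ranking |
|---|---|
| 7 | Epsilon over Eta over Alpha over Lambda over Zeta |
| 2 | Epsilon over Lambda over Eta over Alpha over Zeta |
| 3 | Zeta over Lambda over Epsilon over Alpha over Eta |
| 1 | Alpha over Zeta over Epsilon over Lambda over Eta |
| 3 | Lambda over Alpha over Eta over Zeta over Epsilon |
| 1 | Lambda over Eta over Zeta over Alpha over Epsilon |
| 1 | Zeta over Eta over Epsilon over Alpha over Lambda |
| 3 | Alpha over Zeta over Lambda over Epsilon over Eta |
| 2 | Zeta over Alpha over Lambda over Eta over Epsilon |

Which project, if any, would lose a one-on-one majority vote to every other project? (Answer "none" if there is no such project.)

none

Head-to-head results (23 reviewers):
Eta vs Zeta: 13 to 10, Eta.
Eta vs Epsilon: Epsilon, 16–7.
Eta vs Alpha: 11 to 12, Alpha.
Eta vs Lambda: Lambda, 15–8.
Zeta vs Epsilon: Zeta, 14–9.
Zeta–Alpha: Alpha 16–7.
Zeta vs Lambda: Zeta preferred on 3+1+1+3+2 = 10 ballots; Lambda wins 13–10.
Epsilon vs Alpha: Epsilon, 13–10.
Epsilon vs Lambda: Epsilon is ranked higher on 7+2+1+1 = 11 ballots, Lambda on 12. Lambda wins 12–11.
Alpha–Lambda: Alpha 14–9.
Every project wins at least one matchup (Eta beats Zeta; Zeta beats Epsilon; Epsilon beats Eta; Alpha beats Eta; Lambda beats Eta), so there is no Condorcet loser.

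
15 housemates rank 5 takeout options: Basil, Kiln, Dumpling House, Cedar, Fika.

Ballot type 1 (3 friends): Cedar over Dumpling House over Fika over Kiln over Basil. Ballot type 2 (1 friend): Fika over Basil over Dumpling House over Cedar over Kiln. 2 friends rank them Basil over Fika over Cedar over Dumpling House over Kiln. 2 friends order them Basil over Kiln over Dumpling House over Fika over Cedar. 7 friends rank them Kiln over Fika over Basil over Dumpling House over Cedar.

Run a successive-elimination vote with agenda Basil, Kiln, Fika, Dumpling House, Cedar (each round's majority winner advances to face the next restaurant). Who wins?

Kiln

Round 1: Basil vs Kiln — 5–10, Kiln advances.
Round 2: Kiln vs Fika — 9–6, Kiln advances.
Round 3: Kiln vs Dumpling House — 9–6, Kiln advances.
Round 4: Kiln vs Cedar — 9–6, Kiln advances.
The agenda winner is Kiln.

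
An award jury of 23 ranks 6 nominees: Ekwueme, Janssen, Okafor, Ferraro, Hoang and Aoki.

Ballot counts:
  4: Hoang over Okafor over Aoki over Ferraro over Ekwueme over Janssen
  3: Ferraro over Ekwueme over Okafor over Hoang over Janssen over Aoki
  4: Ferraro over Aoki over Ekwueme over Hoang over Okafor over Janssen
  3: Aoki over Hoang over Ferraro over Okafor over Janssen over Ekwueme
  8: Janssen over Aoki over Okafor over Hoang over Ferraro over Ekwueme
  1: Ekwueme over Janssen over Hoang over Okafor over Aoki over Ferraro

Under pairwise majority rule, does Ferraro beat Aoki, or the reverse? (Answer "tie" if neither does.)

Ballots ranking Ferraro above Aoki: 3 + 4 = 7.
Ballots ranking Aoki above Ferraro: 23 − 7 = 16.
Aoki wins the head-to-head 16–7.

Aoki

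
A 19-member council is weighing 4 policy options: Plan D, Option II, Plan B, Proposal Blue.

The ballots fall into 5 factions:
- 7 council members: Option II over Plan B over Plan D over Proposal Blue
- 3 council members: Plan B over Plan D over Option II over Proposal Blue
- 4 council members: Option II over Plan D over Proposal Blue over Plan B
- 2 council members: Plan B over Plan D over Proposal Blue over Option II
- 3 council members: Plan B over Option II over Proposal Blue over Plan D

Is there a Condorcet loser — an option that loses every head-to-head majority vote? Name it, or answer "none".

Pairwise majorities:
Plan D–Option II: Option II 14–5.
Plan D–Plan B: Plan B 15–4.
Plan D vs Proposal Blue: 16 to 3, Plan D.
Option II vs Plan B: Option II, 11–8.
Option II vs Proposal Blue: Option II preferred on 7+3+4+3 = 17 ballots; Option II wins 17–2.
Plan B vs Proposal Blue: Plan B wins 15–4.
Only Proposal Blue has no wins; Proposal Blue is the Condorcet loser.

Proposal Blue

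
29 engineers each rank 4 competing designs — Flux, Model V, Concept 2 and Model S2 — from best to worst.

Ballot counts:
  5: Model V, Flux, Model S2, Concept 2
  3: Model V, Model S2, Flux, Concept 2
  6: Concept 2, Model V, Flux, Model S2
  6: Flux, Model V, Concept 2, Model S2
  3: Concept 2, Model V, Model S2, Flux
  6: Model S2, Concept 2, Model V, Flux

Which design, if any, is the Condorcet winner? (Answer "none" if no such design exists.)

Check each pair by majority over 29 ballots:
Flux vs Model V: Flux preferred on 6 ballots; Model V wins 23–6.
Flux vs Concept 2: Flux preferred on 5+3+6 = 14 ballots; Concept 2 wins 15–14.
Flux vs Model S2: Flux preferred on 5+6+6 = 17 ballots; Flux wins 17–12.
Model V vs Concept 2: Model V preferred on 5+3+6 = 14 ballots; Concept 2 wins 15–14.
Model V vs Model S2: Model V is ranked higher on 5+3+6+6+3 = 23 ballots, Model S2 on 6. Model V wins 23–6.
Concept 2 vs Model S2: Concept 2 preferred on 6+6+3 = 15 ballots; Concept 2 wins 15–14.
Only Concept 2 has no losses; Concept 2 is the Condorcet winner.

Concept 2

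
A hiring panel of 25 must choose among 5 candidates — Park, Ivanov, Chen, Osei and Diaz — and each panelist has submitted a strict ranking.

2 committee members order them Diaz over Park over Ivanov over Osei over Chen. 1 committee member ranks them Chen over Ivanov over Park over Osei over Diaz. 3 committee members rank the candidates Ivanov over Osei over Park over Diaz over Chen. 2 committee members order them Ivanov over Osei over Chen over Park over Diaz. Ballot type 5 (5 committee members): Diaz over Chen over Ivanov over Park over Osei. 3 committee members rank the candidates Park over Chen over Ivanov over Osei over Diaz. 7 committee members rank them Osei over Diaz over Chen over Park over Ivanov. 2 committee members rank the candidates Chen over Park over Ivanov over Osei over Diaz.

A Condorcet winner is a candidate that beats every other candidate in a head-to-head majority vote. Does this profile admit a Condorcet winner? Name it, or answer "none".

none

Pairwise majorities:
Park–Ivanov: Park 14–11.
Park–Chen: Chen 17–8.
Park vs Osei: Park wins 13–12.
Park vs Diaz: Diaz wins 14–11.
Ivanov vs Chen: Chen wins 18–7.
Ivanov vs Osei: Ivanov wins 18–7.
Ivanov vs Diaz: Diaz wins 14–11.
Chen–Osei: Osei 14–11.
Chen vs Diaz: Diaz wins 17–8.
Osei vs Diaz: Osei, 18–7.
No candidate is unbeaten: Park loses to Chen; Ivanov loses to Park; Chen loses to Osei; Osei loses to Park; Diaz loses to Osei. In particular Park > Osei > Chen > Park is a majority cycle — no Condorcet winner exists.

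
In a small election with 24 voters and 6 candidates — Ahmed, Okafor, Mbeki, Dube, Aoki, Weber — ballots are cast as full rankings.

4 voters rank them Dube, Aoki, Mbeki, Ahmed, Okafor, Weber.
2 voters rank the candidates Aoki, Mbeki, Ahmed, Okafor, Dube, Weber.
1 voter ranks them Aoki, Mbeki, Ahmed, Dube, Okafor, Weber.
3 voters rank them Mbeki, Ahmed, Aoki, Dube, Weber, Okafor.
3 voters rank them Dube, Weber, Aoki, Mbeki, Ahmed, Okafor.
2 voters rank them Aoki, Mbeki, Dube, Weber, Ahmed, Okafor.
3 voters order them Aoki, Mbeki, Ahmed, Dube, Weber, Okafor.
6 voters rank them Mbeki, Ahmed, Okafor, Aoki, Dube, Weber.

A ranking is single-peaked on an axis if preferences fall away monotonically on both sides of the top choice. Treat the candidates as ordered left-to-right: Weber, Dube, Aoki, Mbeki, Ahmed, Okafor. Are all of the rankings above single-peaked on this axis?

Axis positions: Weber=1, Dube=2, Aoki=3, Mbeki=4, Ahmed=5, Okafor=6.
Cluster 1 (peak Dube at position 2): ranking walks positions 2-3-4-5-6-1, expanding outward from the peak — single-peaked.
Cluster 2 (peak Aoki at position 3): ranking walks positions 3-4-5-6-2-1, expanding outward from the peak — single-peaked.
Cluster 3 (peak Aoki at position 3): ranking walks positions 3-4-5-2-6-1, expanding outward from the peak — single-peaked.
Cluster 4 (peak Mbeki at position 4): ranking walks positions 4-5-3-2-1-6, expanding outward from the peak — single-peaked.
Cluster 5 (peak Dube at position 2): ranking walks positions 2-1-3-4-5-6, expanding outward from the peak — single-peaked.
Cluster 6 (peak Aoki at position 3): ranking walks positions 3-4-2-1-5-6, expanding outward from the peak — single-peaked.
Cluster 7 (peak Aoki at position 3): ranking walks positions 3-4-5-2-1-6, expanding outward from the peak — single-peaked.
Cluster 8 (peak Mbeki at position 4): ranking walks positions 4-5-6-3-2-1, expanding outward from the peak — single-peaked.
Every ranking is single-peaked on this axis.

yes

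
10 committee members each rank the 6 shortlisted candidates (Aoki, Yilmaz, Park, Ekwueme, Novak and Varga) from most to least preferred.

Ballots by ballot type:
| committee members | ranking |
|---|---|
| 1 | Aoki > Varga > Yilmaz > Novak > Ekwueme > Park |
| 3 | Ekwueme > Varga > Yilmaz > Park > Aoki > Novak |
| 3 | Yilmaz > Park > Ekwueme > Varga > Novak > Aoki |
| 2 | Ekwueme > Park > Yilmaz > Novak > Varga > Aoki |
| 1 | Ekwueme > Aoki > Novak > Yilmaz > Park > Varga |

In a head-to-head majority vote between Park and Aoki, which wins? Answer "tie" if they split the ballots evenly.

Ballots ranking Park above Aoki: 3 + 3 + 2 = 8.
Ballots ranking Aoki above Park: 10 − 8 = 2.
Park wins the head-to-head 8–2.

Park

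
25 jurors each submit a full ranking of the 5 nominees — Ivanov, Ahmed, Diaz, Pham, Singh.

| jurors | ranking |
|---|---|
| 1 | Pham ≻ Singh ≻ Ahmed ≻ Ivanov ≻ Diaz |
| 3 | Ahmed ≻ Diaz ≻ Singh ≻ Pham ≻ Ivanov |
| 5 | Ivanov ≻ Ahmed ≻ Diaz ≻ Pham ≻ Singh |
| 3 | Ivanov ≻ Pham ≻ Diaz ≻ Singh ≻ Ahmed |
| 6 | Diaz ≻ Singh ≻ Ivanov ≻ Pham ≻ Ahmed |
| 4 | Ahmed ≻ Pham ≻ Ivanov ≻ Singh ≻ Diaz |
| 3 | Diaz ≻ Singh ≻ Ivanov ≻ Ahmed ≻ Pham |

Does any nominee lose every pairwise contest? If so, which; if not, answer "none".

Pairwise majorities:
Ivanov vs Ahmed: Ivanov wins 17–8.
Ivanov vs Diaz: Ivanov, 13–12.
Ivanov vs Pham: Ivanov is ranked higher on 5+3+6+3 = 17 ballots, Pham on 8. Ivanov wins 17–8.
Ivanov vs Singh: 5+3+4 = 12 for Ivanov, 13 for Singh — Singh by 13–12.
Ahmed vs Diaz: Ahmed is ranked higher on 1+3+5+4 = 13 ballots, Diaz on 12. Ahmed wins 13–12.
Ahmed vs Pham: 3+5+4+3 = 15 for Ahmed, 10 for Pham — Ahmed by 15–10.
Ahmed vs Singh: Singh wins 13–12.
Diaz vs Pham: Diaz preferred on 3+5+6+3 = 17 ballots; Diaz wins 17–8.
Diaz vs Singh: 3+5+3+6+3 = 20 for Diaz, 5 for Singh — Diaz by 20–5.
Pham vs Singh: 13 to 12, Pham.
No nominee is winless: Ivanov beats Ahmed; Ahmed beats Diaz; Diaz beats Pham; Pham beats Singh; Singh beats Ivanov. There is no Condorcet loser.

none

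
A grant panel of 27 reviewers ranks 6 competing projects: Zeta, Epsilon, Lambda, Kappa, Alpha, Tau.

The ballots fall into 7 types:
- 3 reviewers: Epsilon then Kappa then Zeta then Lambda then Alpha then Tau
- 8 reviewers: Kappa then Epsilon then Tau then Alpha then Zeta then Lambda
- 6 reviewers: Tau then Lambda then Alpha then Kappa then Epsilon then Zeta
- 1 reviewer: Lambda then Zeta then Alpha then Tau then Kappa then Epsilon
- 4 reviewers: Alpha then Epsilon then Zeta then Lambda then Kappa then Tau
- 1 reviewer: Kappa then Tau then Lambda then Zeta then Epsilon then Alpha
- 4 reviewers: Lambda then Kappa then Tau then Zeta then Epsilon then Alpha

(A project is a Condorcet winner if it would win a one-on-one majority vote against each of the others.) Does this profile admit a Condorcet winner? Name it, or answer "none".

Check each pair by majority over 27 ballots:
Zeta vs Epsilon: Epsilon wins 21–6.
Zeta vs Lambda: Zeta wins 15–12.
Zeta vs Kappa: Kappa, 22–5.
Zeta vs Alpha: Alpha wins 18–9.
Zeta–Tau: Tau 19–8.
Epsilon vs Lambda: Epsilon, 15–12.
Epsilon–Kappa: Kappa 20–7.
Epsilon–Alpha: Epsilon 16–11.
Epsilon–Tau: Epsilon 15–12.
Lambda vs Kappa: Lambda wins 15–12.
Lambda vs Alpha: Lambda, 15–12.
Lambda vs Tau: Tau wins 15–12.
Kappa vs Alpha: Kappa wins 16–11.
Kappa vs Tau: Kappa, 20–7.
Alpha vs Tau: Tau, 19–8.
No project is unbeaten: Zeta loses to Epsilon; Epsilon loses to Kappa; Lambda loses to Zeta; Kappa loses to Lambda; Alpha loses to Epsilon; Tau loses to Epsilon. In particular Zeta beats Lambda beats Kappa beats Zeta is a majority cycle — no Condorcet winner exists.

none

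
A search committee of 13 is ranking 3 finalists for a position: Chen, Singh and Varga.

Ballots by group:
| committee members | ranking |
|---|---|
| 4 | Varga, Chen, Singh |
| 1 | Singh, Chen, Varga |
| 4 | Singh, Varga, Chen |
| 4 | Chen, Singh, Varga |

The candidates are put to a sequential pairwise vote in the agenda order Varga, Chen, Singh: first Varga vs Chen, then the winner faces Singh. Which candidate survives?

Singh

Round 1: Varga vs Chen — 8–5, Varga advances.
Round 2: Varga vs Singh — 4–9, Singh advances.
The agenda winner is Singh.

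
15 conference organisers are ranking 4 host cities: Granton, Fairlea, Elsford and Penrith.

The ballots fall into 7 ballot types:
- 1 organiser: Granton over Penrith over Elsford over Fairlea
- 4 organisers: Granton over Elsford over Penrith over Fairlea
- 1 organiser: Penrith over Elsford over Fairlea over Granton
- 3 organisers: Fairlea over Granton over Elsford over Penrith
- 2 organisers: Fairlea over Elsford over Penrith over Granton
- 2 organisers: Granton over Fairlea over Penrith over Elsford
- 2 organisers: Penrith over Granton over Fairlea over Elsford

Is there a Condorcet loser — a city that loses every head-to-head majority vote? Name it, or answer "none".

Head-to-head results (15 organisers):
Granton–Fairlea: Granton 9–6.
Granton vs Elsford: 12 to 3, Granton.
Granton vs Penrith: 10 to 5, Granton.
Fairlea vs Elsford: Fairlea is ranked higher on 3+2+2+2 = 9 ballots, Elsford on 6. Fairlea wins 9–6.
Fairlea vs Penrith: Penrith wins 8–7.
Elsford vs Penrith: Elsford, 9–6.
No city is winless: Granton beats Fairlea; Fairlea beats Elsford; Elsford beats Penrith; Penrith beats Fairlea. There is no Condorcet loser.

none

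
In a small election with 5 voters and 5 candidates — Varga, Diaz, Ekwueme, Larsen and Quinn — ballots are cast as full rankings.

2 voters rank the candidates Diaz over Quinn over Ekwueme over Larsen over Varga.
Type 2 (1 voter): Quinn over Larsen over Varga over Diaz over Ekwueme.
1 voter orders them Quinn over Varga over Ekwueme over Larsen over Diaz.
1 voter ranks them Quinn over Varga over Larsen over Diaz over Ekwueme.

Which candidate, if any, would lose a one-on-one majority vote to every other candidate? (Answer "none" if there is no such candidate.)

none

Head-to-head results (5 voters):
Varga vs Diaz: 3 to 2, Varga.
Varga–Ekwueme: Varga 3–2.
Varga vs Larsen: Varga is ranked higher on 1+1 = 2 ballots, Larsen on 3. Larsen wins 3–2.
Varga vs Quinn: Quinn, 5–0.
Diaz vs Ekwueme: Diaz preferred on 2+1+1 = 4 ballots; Diaz wins 4–1.
Diaz vs Larsen: Diaz preferred on 2 ballots; Larsen wins 3–2.
Diaz vs Quinn: Quinn, 3–2.
Ekwueme vs Larsen: 3 to 2, Ekwueme.
Ekwueme vs Quinn: Quinn, 5–0.
Larsen vs Quinn: 0 for Larsen, 5 for Quinn — Quinn by 5–0.
No candidate is winless: Varga beats Diaz; Diaz beats Ekwueme; Ekwueme beats Larsen; Larsen beats Varga; Quinn beats Varga. There is no Condorcet loser.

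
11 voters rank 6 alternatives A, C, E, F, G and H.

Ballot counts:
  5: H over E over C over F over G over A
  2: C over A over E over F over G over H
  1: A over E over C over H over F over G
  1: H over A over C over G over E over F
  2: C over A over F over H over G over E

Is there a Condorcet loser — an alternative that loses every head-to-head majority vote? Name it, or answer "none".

G

Pairwise majorities:
A–C: C 9–2.
A vs E: A preferred on 2+1+1+2 = 6 ballots; A wins 6–5.
A vs F: A preferred on 2+1+1+2 = 6 ballots; A wins 6–5.
A vs G: A preferred on 2+1+1+2 = 6 ballots; A wins 6–5.
A vs H: A is ranked higher on 2+1+2 = 5 ballots, H on 6. H wins 6–5.
C vs E: C preferred on 2+1+2 = 5 ballots; E wins 6–5.
C–F: C 11–0.
C vs G: C wins 11–0.
C vs H: 5 to 6, H.
E vs F: E wins 9–2.
E vs G: E wins 8–3.
E vs H: 3 to 8, H.
F vs G: F wins 10–1.
F vs H: H, 7–4.
G vs H: H, 9–2.
G loses to every other alternative — it is the Condorcet loser.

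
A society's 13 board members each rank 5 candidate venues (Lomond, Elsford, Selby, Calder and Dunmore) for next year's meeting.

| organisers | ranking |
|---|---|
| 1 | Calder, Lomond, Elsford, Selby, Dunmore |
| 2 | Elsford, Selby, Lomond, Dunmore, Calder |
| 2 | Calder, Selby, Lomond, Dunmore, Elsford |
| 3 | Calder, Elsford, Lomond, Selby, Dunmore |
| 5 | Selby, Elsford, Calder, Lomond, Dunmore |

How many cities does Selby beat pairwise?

Selby against each rival (13 organisers):
Selby vs Lomond: Selby preferred on 2+2+5 = 9 ballots; Selby wins 9–4.
Selby vs Elsford: 2+5 = 7 for Selby, 6 for Elsford — Selby by 7–6.
Selby–Calder: Selby 7–6.
Selby vs Dunmore: Selby, 13–0.
Selby beats Lomond, Elsford, Calder, Dunmore — 4 pairwise wins.

4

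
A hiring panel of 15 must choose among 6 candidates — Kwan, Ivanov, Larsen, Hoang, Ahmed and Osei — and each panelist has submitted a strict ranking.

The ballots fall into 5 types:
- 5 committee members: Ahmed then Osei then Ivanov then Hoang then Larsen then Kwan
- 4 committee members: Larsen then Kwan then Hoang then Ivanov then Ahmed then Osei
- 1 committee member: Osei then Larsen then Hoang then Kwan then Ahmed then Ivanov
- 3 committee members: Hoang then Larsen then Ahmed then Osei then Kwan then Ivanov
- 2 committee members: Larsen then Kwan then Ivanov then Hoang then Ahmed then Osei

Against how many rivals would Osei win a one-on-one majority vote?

Osei against each rival (15 committee members):
Osei vs Kwan: Osei wins 9–6.
Osei vs Ivanov: Osei wins 9–6.
Osei vs Larsen: Larsen wins 9–6.
Osei vs Hoang: 5+1 = 6 for Osei, 9 for Hoang — Hoang by 9–6.
Osei vs Ahmed: Osei preferred on 1 ballot; Ahmed wins 14–1.
Osei beats Kwan, Ivanov; loses to Larsen, Hoang, Ahmed — 2 pairwise wins.

2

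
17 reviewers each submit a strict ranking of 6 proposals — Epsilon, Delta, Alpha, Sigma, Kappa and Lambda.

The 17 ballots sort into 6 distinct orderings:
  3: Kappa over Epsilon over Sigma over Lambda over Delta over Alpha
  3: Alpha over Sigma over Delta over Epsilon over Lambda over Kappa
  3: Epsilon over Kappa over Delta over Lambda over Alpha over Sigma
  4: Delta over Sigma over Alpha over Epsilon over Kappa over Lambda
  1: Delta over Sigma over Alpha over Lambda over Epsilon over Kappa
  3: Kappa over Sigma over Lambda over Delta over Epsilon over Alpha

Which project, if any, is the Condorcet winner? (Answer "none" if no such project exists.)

none

Check each pair by majority over 17 ballots:
Epsilon vs Delta: 6 to 11, Delta.
Epsilon vs Alpha: 9 to 8, Epsilon.
Epsilon vs Sigma: Sigma, 11–6.
Epsilon vs Kappa: Epsilon, 11–6.
Epsilon–Lambda: Epsilon 13–4.
Delta–Alpha: Delta 14–3.
Delta vs Sigma: 8 to 9, Sigma.
Delta vs Kappa: 3+4+1 = 8 for Delta, 9 for Kappa — Kappa by 9–8.
Delta vs Lambda: Delta is ranked higher on 3+3+4+1 = 11 ballots, Lambda on 6. Delta wins 11–6.
Alpha–Sigma: Sigma 11–6.
Alpha vs Kappa: Kappa wins 9–8.
Alpha vs Lambda: Lambda wins 9–8.
Sigma vs Kappa: 8 to 9, Kappa.
Sigma vs Lambda: Sigma is ranked higher on 3+3+4+1+3 = 14 ballots, Lambda on 3. Sigma wins 14–3.
Kappa vs Lambda: 13 to 4, Kappa.
No project is unbeaten: Epsilon loses to Delta; Delta loses to Sigma; Alpha loses to Epsilon; Sigma loses to Kappa; Kappa loses to Epsilon; Lambda loses to Epsilon. In particular Epsilon > Kappa > Delta > Epsilon is a majority cycle — no Condorcet winner exists.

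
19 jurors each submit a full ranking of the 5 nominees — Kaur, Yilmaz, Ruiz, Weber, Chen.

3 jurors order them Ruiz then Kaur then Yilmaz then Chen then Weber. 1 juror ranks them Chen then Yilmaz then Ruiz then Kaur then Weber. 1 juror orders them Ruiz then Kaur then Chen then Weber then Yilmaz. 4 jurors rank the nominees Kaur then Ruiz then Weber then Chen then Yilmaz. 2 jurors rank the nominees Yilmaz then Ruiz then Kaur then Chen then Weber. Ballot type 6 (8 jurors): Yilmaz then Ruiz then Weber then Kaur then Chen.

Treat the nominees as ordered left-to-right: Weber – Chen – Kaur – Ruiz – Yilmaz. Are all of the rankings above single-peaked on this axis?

Axis positions: Weber=1, Chen=2, Kaur=3, Ruiz=4, Yilmaz=5.
Ballot type 1 (peak Ruiz at position 4): ranking walks positions 4-3-5-2-1, expanding outward from the peak — single-peaked.
Ballot type 2: ranking walks positions 2-5-4-3-1; Yilmaz is ranked above Kaur even though Kaur lies between Yilmaz and the peak Chen on the axis — preferences dip and rise again. Not single-peaked.
Ballot type 3 (peak Ruiz at position 4): ranking walks positions 4-3-2-1-5, expanding outward from the peak — single-peaked.
Ballot type 4: ranking walks positions 3-4-1-2-5; Weber is ranked above Chen even though Chen lies between Weber and the peak Kaur on the axis — preferences dip and rise again. Not single-peaked.
Ballot type 5 (peak Yilmaz at position 5): ranking walks positions 5-4-3-2-1, expanding outward from the peak — single-peaked.
Ballot type 6: ranking walks positions 5-4-1-3-2; Weber is ranked above Kaur even though Kaur lies between Weber and the peak Yilmaz on the axis — preferences dip and rise again. Not single-peaked.
Ballot type 2 violates single-peakedness, so the profile is not single-peaked on this axis.

no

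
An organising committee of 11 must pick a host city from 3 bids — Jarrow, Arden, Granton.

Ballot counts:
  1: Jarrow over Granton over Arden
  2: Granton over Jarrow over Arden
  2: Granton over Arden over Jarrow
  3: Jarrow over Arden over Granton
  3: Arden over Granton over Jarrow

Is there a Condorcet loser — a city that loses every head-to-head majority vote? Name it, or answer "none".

none

Head-to-head results (11 organisers):
Jarrow vs Arden: 1+2+3 = 6 for Jarrow, 5 for Arden — Jarrow by 6–5.
Jarrow vs Granton: Jarrow preferred on 1+3 = 4 ballots; Granton wins 7–4.
Arden vs Granton: 3+3 = 6 for Arden, 5 for Granton — Arden by 6–5.
Each city has at least one pairwise win (Jarrow beats Arden; Arden beats Granton; Granton beats Jarrow) — no Condorcet loser.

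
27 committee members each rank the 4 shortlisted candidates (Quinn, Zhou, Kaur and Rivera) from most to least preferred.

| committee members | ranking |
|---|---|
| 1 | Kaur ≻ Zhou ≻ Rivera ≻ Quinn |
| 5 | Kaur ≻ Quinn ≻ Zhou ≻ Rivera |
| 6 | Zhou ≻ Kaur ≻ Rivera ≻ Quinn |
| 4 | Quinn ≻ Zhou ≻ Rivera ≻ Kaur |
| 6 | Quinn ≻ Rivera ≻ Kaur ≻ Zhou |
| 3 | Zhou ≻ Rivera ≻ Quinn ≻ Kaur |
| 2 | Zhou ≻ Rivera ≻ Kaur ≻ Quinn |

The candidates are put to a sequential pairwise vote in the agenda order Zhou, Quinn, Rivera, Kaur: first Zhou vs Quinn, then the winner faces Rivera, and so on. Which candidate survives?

Round 1: Zhou vs Quinn — 12–15, Quinn advances.
Round 2: Quinn vs Rivera — 15–12, Quinn advances.
Round 3: Quinn vs Kaur — 13–14, Kaur advances.
Kaur survives the agenda.

Kaur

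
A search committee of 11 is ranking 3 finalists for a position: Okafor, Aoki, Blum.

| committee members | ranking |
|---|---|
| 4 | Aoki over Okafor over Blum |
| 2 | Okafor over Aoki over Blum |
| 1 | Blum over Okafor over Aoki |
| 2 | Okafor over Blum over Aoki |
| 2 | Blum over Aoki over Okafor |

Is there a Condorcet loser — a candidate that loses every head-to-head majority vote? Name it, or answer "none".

Blum

Head-to-head results (11 committee members):
Okafor vs Aoki: 2+1+2 = 5 for Okafor, 6 for Aoki — Aoki by 6–5.
Okafor vs Blum: Okafor is ranked higher on 4+2+2 = 8 ballots, Blum on 3. Okafor wins 8–3.
Aoki–Blum: Aoki 6–5.
Blum loses to every other candidate — it is the Condorcet loser.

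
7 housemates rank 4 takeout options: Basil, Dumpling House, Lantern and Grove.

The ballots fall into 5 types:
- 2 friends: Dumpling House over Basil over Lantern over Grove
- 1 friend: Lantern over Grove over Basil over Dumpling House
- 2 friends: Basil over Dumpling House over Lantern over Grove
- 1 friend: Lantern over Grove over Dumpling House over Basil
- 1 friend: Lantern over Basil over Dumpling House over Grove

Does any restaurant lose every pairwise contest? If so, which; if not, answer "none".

Pairwise majorities:
Basil vs Dumpling House: Basil wins 4–3.
Basil vs Lantern: 4 to 3, Basil.
Basil vs Grove: Basil wins 5–2.
Dumpling House–Lantern: Dumpling House 4–3.
Dumpling House–Grove: Dumpling House 5–2.
Lantern–Grove: Lantern 7–0.
Only Grove has no wins; Grove is the Condorcet loser.

Grove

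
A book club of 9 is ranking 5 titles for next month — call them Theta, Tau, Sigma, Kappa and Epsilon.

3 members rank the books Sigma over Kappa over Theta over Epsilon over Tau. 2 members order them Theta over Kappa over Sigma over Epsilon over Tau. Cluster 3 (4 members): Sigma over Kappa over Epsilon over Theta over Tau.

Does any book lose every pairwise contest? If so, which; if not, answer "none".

Pairwise majorities:
Theta–Tau: Theta 9–0.
Theta vs Sigma: Sigma, 7–2.
Theta vs Kappa: Kappa wins 7–2.
Theta vs Epsilon: Theta wins 5–4.
Tau vs Sigma: Tau preferred on 0 ballots; Sigma wins 9–0.
Tau–Kappa: Kappa 9–0.
Tau vs Epsilon: Epsilon wins 9–0.
Sigma vs Kappa: Sigma wins 7–2.
Sigma vs Epsilon: Sigma wins 9–0.
Kappa vs Epsilon: Kappa, 9–0.
Only Tau has no wins; Tau is the Condorcet loser.

Tau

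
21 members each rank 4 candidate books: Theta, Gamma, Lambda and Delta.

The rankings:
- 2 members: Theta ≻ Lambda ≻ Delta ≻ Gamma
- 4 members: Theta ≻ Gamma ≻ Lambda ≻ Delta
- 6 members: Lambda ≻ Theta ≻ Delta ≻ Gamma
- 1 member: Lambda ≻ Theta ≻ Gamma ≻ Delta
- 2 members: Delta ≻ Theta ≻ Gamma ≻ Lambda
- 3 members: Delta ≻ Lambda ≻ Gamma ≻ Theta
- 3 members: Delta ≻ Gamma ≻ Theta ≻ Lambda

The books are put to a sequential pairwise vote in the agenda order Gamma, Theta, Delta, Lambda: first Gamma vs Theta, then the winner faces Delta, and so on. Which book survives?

Round 1: Gamma vs Theta — 6–15, Theta advances.
Round 2: Theta vs Delta — 13–8, Theta advances.
Round 3: Theta vs Lambda — 11–10, Theta advances.
Theta survives the agenda.

Theta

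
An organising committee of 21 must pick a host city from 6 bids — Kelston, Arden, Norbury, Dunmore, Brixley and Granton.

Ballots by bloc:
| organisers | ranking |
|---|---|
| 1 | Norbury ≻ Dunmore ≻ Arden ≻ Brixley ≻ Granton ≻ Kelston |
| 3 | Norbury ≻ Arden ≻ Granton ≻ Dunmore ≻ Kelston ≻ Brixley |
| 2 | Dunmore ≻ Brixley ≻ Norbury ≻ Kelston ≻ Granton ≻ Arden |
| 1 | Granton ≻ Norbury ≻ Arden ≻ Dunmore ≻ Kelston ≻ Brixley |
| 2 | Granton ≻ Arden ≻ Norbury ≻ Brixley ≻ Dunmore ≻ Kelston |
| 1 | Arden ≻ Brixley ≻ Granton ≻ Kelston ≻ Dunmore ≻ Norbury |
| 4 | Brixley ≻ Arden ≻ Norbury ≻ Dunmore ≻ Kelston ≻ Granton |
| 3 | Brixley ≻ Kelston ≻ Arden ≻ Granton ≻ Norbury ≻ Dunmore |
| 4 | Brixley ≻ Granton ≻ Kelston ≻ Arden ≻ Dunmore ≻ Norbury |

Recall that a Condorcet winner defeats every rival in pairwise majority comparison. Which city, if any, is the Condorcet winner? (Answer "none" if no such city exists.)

Brixley

Check each pair by majority over 21 ballots:
Kelston vs Arden: Arden, 12–9.
Kelston vs Norbury: Norbury wins 13–8.
Kelston vs Dunmore: Dunmore, 13–8.
Kelston vs Brixley: Brixley, 17–4.
Kelston vs Granton: Granton, 12–9.
Arden vs Norbury: Arden, 14–7.
Arden vs Dunmore: Arden wins 18–3.
Arden vs Brixley: Brixley, 13–8.
Arden vs Granton: Arden wins 12–9.
Norbury–Dunmore: Norbury 14–7.
Norbury–Brixley: Brixley 14–7.
Norbury–Granton: Granton 11–10.
Dunmore vs Brixley: Brixley, 14–7.
Dunmore vs Granton: Granton wins 14–7.
Brixley–Granton: Brixley 15–6.
Only Brixley has no losses; Brixley is the Condorcet winner.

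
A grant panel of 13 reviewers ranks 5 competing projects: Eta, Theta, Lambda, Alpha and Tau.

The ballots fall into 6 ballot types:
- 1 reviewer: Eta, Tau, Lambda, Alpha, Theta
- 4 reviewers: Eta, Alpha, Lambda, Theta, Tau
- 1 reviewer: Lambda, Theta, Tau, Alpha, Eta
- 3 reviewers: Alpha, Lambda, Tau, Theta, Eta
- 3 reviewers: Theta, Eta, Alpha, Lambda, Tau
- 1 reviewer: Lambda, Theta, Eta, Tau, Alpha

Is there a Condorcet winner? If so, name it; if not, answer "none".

none

Pairwise majorities:
Eta–Theta: Theta 8–5.
Eta vs Lambda: Eta wins 8–5.
Eta–Alpha: Eta 9–4.
Eta–Tau: Eta 9–4.
Theta vs Lambda: Lambda, 10–3.
Theta vs Alpha: Alpha, 8–5.
Theta–Tau: Theta 9–4.
Lambda vs Alpha: Alpha, 10–3.
Lambda vs Tau: Lambda, 12–1.
Alpha–Tau: Alpha 10–3.
Each project drops at least one matchup (Eta loses to Theta; Theta loses to Lambda; Lambda loses to Eta; Alpha loses to Eta; Tau loses to Eta); the cycle Eta beats Lambda beats Theta beats Eta rules out a Condorcet winner.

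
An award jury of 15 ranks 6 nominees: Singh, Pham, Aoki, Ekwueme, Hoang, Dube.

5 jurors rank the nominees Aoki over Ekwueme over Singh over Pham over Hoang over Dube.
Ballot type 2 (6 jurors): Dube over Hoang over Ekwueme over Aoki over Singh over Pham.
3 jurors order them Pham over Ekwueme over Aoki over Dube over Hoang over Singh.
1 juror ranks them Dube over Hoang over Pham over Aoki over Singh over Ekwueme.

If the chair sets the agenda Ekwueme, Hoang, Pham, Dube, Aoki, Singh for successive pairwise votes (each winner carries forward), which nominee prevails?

Round 1: Ekwueme vs Hoang — 8–7, Ekwueme advances.
Round 2: Ekwueme vs Pham — 11–4, Ekwueme advances.
Round 3: Ekwueme vs Dube — 8–7, Ekwueme advances.
Round 4: Ekwueme vs Aoki — 9–6, Ekwueme advances.
Round 5: Ekwueme vs Singh — 14–1, Ekwueme advances.
Ekwueme survives the agenda.

Ekwueme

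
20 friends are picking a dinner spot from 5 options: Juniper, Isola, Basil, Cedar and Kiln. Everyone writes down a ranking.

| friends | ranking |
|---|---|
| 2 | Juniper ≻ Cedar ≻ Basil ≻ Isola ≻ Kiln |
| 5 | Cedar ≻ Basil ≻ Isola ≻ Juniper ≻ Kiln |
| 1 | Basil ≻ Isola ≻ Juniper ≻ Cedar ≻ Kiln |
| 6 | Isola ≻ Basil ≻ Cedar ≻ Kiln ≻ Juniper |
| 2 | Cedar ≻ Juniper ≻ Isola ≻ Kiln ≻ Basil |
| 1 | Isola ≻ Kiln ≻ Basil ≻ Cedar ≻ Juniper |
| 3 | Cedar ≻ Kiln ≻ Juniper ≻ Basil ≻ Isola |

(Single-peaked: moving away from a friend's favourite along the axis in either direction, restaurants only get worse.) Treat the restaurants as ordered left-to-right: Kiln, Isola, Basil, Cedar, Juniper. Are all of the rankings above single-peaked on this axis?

Axis positions: Kiln=1, Isola=2, Basil=3, Cedar=4, Juniper=5.
Ballot type 1 (peak Juniper at position 5): ranking walks positions 5-4-3-2-1, expanding outward from the peak — single-peaked.
Ballot type 2 (peak Cedar at position 4): ranking walks positions 4-3-2-5-1, expanding outward from the peak — single-peaked.
Ballot type 3: ranking walks positions 3-2-5-4-1; Juniper is ranked above Cedar even though Cedar lies between Juniper and the peak Basil on the axis — preferences dip and rise again. Not single-peaked.
Ballot type 4 (peak Isola at position 2): ranking walks positions 2-3-4-1-5, expanding outward from the peak — single-peaked.
Ballot type 5: ranking walks positions 4-5-2-1-3; Isola is ranked above Basil even though Basil lies between Isola and the peak Cedar on the axis — preferences dip and rise again. Not single-peaked.
Ballot type 6 (peak Isola at position 2): ranking walks positions 2-1-3-4-5, expanding outward from the peak — single-peaked.
Ballot type 7: ranking walks positions 4-1-5-3-2; Kiln is ranked above Basil even though Basil lies between Kiln and the peak Cedar on the axis — preferences dip and rise again. Not single-peaked.
Ballot type 3 violates single-peakedness, so the profile is not single-peaked on this axis.

no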